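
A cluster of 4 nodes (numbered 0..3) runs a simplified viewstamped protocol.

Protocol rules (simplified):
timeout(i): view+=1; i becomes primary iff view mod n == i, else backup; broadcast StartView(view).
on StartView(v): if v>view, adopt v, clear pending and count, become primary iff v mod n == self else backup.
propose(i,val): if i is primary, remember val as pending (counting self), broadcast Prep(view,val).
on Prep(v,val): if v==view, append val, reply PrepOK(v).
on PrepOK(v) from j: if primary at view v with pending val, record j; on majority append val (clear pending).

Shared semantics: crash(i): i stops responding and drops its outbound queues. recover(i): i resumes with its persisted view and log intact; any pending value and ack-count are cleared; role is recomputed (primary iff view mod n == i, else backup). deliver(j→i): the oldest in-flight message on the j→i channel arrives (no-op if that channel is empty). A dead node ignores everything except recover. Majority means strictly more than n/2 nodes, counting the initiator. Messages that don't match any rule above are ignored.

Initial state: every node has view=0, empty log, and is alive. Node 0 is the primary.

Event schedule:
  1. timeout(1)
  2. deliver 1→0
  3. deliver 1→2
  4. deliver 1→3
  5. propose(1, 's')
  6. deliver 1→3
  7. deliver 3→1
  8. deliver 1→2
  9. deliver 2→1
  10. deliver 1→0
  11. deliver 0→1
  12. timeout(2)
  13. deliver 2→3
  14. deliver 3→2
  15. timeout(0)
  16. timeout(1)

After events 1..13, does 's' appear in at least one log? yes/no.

yes

1. timeout(1):  <1:prim v1 ->
2. deliver 1→0:  <0:back v1 ->
3. deliver 1→2:  <2:back v1 ->
4. deliver 1→3:  <3:back v1 ->
5. propose(1,'s'):  nop
6. deliver 1→3:  <3:back v1 s>
7. deliver 3→1:  nop
8. deliver 1→2:  <2:back v1 s>
9. deliver 2→1:  <1:prim v1 s>
10. deliver 1→0:  <0:back v1 s>
11. deliver 0→1:  nop
12. timeout(2):  <2:prim v2 s>
13. deliver 2→3:  <3:back v2 s>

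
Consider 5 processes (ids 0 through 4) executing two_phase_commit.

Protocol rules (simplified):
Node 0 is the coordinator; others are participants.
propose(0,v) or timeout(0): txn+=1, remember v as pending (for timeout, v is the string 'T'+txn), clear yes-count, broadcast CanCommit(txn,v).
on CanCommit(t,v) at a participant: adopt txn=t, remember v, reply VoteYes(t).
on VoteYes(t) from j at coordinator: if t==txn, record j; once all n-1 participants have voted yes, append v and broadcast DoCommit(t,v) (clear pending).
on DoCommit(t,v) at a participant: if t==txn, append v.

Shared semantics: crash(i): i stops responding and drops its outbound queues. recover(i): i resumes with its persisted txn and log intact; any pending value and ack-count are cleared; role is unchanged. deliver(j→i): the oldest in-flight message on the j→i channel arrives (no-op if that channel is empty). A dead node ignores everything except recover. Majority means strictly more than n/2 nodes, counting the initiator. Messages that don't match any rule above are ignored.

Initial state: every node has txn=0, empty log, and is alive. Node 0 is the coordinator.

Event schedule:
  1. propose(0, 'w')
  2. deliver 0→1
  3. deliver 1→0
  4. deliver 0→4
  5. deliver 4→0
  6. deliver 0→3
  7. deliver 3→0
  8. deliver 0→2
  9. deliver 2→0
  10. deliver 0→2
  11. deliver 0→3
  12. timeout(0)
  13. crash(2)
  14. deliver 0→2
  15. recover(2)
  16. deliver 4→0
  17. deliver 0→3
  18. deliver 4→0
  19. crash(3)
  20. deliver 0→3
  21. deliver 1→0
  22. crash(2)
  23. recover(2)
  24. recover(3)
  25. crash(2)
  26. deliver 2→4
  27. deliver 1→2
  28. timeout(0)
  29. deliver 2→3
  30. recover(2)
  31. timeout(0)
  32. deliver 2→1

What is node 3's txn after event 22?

e1 propose(0,'w'): 0[coor,t=1,-]
e2 deliver 0→1: 1[part,t=1,-]
e3 deliver 1→0: ·
e4 deliver 0→4: 4[part,t=1,-]
e5 deliver 4→0: ·
e6 deliver 0→3: 3[part,t=1,-]
e7 deliver 3→0: ·
e8 deliver 0→2: 2[part,t=1,-]
e9 deliver 2→0: 0[coor,t=1,w]
e10 deliver 0→2: 2[part,t=1,w]
e11 deliver 0→3: 3[part,t=1,w]
e12 timeout(0): 0[coor,t=2,w]
e13 crash(2): 2[✗part,t=1,w]
e14 deliver 0→2: ·
e15 recover(2): 2[part,t=1,w]
e16 deliver 4→0: ·
e17 deliver 0→3: 3[part,t=2,w]
e18 deliver 4→0: ·
e19 crash(3): 3[✗part,t=2,w]
e20 deliver 0→3: ·
e21 deliver 1→0: ·
e22 crash(2): 2[✗part,t=1,w]

2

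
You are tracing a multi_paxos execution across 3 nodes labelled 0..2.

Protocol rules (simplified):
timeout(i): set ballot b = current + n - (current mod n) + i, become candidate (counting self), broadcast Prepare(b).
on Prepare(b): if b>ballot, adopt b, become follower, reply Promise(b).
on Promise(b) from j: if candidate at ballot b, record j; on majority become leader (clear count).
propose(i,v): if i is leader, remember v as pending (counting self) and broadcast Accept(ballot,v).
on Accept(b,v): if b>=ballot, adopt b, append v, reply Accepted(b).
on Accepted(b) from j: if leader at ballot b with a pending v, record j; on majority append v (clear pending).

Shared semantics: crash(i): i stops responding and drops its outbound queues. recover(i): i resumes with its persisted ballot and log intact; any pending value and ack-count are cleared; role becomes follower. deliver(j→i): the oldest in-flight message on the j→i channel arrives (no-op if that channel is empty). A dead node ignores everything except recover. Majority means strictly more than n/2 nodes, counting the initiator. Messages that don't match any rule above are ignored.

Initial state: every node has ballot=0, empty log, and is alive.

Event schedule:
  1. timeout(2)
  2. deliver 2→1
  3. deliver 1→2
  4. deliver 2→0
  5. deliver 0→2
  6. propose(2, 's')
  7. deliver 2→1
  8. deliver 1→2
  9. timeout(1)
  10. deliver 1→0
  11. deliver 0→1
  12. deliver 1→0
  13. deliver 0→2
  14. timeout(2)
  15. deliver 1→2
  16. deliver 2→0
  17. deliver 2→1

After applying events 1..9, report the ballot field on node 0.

5

after 1 — timeout(2): n2:cand/b5/[-]
after 2 — deliver 2→1: n1:foll/b5/[-]
after 3 — deliver 1→2: n2:lead/b5/[-]
after 4 — deliver 2→0: n0:foll/b5/[-]
after 5 — deliver 0→2: ·
after 6 — propose(2,'s'): ·
after 7 — deliver 2→1: n1:foll/b5/[s]
after 8 — deliver 1→2: n2:lead/b5/[s]
after 9 — timeout(1): n1:cand/b7/[s]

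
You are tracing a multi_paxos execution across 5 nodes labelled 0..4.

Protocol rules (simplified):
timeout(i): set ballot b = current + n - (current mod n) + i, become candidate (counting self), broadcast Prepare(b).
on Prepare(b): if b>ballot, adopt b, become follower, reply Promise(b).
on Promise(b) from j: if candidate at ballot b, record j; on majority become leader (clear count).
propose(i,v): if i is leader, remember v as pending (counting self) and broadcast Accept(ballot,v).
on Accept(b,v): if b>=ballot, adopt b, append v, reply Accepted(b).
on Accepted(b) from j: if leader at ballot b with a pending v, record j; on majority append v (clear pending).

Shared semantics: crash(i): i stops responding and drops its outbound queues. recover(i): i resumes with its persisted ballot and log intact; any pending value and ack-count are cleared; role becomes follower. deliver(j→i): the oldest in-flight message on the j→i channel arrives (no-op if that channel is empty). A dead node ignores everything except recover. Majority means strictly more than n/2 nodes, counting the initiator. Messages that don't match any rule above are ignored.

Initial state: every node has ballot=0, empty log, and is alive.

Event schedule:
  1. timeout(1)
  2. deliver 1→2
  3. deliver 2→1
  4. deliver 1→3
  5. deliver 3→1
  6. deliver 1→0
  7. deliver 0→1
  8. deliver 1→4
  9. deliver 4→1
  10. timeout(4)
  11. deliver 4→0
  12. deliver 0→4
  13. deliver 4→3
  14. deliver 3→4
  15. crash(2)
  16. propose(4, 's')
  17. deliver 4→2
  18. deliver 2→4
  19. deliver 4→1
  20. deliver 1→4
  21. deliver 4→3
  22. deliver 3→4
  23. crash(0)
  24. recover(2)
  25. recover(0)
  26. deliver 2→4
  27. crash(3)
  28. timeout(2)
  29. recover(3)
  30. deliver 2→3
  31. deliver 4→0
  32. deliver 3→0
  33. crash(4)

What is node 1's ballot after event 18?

1. timeout(1):  <1:cand b6 ->
2. deliver 1→2:  <2:foll b6 ->
3. deliver 2→1:  nop
4. deliver 1→3:  <3:foll b6 ->
5. deliver 3→1:  <1:lead b6 ->
6. deliver 1→0:  <0:foll b6 ->
7. deliver 0→1:  nop
8. deliver 1→4:  <4:foll b6 ->
9. deliver 4→1:  nop
10. timeout(4):  <4:cand b14 ->
11. deliver 4→0:  <0:foll b14 ->
12. deliver 0→4:  nop
13. deliver 4→3:  <3:foll b14 ->
14. deliver 3→4:  <4:lead b14 ->
15. crash(2):  <2:✗foll b6 ->
16. propose(4,'s'):  nop
17. deliver 4→2:  nop
18. deliver 2→4:  nop

6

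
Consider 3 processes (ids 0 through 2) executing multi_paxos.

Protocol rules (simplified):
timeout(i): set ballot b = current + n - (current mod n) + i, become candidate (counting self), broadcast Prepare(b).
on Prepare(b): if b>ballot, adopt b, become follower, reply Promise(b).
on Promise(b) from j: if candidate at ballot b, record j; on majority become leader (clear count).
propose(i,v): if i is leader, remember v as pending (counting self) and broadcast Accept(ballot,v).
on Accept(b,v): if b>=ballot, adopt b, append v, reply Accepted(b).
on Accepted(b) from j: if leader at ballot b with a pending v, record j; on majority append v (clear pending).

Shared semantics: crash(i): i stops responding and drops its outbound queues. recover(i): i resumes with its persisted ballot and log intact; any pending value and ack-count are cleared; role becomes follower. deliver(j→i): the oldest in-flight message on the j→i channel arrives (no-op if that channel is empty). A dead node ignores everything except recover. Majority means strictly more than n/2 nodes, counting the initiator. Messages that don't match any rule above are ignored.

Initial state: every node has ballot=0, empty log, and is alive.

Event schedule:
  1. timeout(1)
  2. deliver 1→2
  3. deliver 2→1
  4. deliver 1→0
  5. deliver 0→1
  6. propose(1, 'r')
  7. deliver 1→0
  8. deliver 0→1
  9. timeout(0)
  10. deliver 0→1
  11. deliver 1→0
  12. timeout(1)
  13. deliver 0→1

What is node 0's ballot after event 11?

6

e1 timeout(1): 1[cand,b=4,-]
e2 deliver 1→2: 2[foll,b=4,-]
e3 deliver 2→1: 1[lead,b=4,-]
e4 deliver 1→0: 0[foll,b=4,-]
e5 deliver 0→1: ·
e6 propose(1,'r'): ·
e7 deliver 1→0: 0[foll,b=4,r]
e8 deliver 0→1: 1[lead,b=4,r]
e9 timeout(0): 0[cand,b=6,r]
e10 deliver 0→1: 1[foll,b=6,r]
e11 deliver 1→0: 0[lead,b=6,r]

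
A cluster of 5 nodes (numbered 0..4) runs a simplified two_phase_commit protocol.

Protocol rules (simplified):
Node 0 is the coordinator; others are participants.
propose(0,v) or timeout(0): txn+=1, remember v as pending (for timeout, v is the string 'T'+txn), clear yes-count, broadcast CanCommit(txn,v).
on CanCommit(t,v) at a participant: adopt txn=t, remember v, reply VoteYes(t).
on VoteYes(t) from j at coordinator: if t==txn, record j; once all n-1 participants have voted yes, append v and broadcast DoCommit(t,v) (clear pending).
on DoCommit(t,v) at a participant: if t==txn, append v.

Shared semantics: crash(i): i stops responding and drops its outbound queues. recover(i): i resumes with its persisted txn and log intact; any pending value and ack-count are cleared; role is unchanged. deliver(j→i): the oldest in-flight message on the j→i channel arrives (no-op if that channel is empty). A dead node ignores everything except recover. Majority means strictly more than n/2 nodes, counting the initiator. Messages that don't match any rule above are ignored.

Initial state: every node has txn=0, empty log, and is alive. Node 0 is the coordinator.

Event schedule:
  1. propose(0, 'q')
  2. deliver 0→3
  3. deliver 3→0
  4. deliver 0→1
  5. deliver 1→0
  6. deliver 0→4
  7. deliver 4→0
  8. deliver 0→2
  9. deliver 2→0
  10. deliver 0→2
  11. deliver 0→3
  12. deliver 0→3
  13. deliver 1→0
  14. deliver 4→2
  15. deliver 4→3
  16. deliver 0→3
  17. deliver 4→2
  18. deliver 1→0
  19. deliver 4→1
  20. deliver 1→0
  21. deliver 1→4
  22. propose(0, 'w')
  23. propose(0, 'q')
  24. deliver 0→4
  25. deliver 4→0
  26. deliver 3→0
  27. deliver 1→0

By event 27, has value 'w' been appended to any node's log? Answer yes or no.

no

1. propose(0,'q'):  <0:coor t1 ->
2. deliver 0→3:  <3:part t1 ->
3. deliver 3→0:  nop
4. deliver 0→1:  <1:part t1 ->
5. deliver 1→0:  nop
6. deliver 0→4:  <4:part t1 ->
7. deliver 4→0:  nop
8. deliver 0→2:  <2:part t1 ->
9. deliver 2→0:  <0:coor t1 q>
10. deliver 0→2:  <2:part t1 q>
11. deliver 0→3:  <3:part t1 q>
12. deliver 0→3:  nop
13. deliver 1→0:  nop
14. deliver 4→2:  nop
15. deliver 4→3:  nop
16. deliver 0→3:  nop
17. deliver 4→2:  nop
18. deliver 1→0:  nop
19. deliver 4→1:  nop
20. deliver 1→0:  nop
21. deliver 1→4:  nop
22. propose(0,'w'):  <0:coor t2 q>
23. propose(0,'q'):  <0:coor t3 q>
24. deliver 0→4:  <4:part t1 q>
25. deliver 4→0:  nop
26. deliver 3→0:  nop
27. deliver 1→0:  nop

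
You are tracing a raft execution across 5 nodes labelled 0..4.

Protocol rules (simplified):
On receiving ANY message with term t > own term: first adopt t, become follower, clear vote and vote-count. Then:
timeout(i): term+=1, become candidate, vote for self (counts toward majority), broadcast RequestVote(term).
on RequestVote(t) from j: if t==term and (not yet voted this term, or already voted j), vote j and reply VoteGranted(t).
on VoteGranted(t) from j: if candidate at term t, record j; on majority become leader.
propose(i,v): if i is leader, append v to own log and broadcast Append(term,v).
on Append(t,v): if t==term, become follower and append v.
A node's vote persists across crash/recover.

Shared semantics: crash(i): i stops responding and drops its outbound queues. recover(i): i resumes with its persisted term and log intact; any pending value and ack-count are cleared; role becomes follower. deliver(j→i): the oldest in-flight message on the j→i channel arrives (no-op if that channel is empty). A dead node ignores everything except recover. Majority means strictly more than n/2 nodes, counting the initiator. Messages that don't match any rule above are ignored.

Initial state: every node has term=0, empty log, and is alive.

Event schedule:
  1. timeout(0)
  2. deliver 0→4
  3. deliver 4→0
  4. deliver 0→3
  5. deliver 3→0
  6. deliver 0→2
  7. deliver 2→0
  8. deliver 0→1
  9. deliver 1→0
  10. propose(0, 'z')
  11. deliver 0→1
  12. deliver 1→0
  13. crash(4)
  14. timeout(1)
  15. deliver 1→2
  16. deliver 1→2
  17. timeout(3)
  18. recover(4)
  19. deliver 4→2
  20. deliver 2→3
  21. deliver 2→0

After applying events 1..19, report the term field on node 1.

[1] timeout(0) → N0(cand t1 [-])
[2] deliver 0→4 → N4(foll t1 [-])
[3] deliver 4→0 → ∅
[4] deliver 0→3 → N3(foll t1 [-])
[5] deliver 3→0 → N0(lead t1 [-])
[6] deliver 0→2 → N2(foll t1 [-])
[7] deliver 2→0 → ∅
[8] deliver 0→1 → N1(foll t1 [-])
[9] deliver 1→0 → ∅
[10] propose(0,'z') → N0(lead t1 [z])
[11] deliver 0→1 → N1(foll t1 [z])
[12] deliver 1→0 → ∅
[13] crash(4) → N4(✗foll t1 [-])
[14] timeout(1) → N1(cand t2 [z])
[15] deliver 1→2 → N2(foll t2 [-])
[16] deliver 1→2 → ∅
[17] timeout(3) → N3(cand t2 [-])
[18] recover(4) → N4(foll t1 [-])
[19] deliver 4→2 → ∅

2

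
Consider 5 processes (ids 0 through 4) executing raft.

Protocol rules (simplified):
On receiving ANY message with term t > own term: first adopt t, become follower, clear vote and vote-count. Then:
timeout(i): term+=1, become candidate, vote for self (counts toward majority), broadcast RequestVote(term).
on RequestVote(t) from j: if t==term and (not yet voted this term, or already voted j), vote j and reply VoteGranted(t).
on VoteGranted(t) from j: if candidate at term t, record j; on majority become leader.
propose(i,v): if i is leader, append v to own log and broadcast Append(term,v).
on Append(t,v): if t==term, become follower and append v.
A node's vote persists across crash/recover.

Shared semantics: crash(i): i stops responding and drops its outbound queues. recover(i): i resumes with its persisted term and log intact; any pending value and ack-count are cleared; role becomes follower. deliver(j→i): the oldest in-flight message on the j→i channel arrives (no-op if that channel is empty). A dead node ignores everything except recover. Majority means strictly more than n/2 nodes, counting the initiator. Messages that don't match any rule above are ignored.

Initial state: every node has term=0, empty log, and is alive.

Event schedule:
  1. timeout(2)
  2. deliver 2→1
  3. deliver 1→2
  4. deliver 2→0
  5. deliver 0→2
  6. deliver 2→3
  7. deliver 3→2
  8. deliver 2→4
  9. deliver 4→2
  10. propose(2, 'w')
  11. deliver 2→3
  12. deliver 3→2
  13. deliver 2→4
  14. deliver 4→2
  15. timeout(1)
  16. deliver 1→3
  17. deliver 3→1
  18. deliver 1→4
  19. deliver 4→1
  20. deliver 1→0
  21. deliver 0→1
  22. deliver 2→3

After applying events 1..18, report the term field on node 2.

1

[1] timeout(2) → N2(cand t1 [-])
[2] deliver 2→1 → N1(foll t1 [-])
[3] deliver 1→2 → ∅
[4] deliver 2→0 → N0(foll t1 [-])
[5] deliver 0→2 → N2(lead t1 [-])
[6] deliver 2→3 → N3(foll t1 [-])
[7] deliver 3→2 → ∅
[8] deliver 2→4 → N4(foll t1 [-])
[9] deliver 4→2 → ∅
[10] propose(2,'w') → N2(lead t1 [w])
[11] deliver 2→3 → N3(foll t1 [w])
[12] deliver 3→2 → ∅
[13] deliver 2→4 → N4(foll t1 [w])
[14] deliver 4→2 → ∅
[15] timeout(1) → N1(cand t2 [-])
[16] deliver 1→3 → N3(foll t2 [w])
[17] deliver 3→1 → ∅
[18] deliver 1→4 → N4(foll t2 [w])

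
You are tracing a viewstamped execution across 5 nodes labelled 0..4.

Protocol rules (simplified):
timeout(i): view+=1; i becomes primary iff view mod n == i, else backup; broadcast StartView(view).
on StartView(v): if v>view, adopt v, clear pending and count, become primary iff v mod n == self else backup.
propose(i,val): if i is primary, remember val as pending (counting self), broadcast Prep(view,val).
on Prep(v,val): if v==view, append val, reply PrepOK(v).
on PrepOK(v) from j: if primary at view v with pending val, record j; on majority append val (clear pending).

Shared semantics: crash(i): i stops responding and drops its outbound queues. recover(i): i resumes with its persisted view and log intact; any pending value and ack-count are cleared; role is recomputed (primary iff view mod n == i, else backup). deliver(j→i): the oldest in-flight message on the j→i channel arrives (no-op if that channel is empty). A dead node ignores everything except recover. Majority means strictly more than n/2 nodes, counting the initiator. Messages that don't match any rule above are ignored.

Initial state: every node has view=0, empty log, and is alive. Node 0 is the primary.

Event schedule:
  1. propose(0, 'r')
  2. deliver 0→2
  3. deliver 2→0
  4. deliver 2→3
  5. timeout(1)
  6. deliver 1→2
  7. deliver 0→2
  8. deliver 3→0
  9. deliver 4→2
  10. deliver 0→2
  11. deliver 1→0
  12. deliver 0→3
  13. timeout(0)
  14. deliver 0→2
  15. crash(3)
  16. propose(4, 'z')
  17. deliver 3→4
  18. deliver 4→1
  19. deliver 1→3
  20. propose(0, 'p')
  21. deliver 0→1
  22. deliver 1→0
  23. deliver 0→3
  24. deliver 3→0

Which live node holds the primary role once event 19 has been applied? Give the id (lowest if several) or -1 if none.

after 1 — propose(0,'r'): ·
after 2 — deliver 0→2: n2:back/v0/[r]
after 3 — deliver 2→0: ·
after 4 — deliver 2→3: ·
after 5 — timeout(1): n1:prim/v1/[-]
after 6 — deliver 1→2: n2:back/v1/[r]
after 7 — deliver 0→2: ·
after 8 — deliver 3→0: ·
after 9 — deliver 4→2: ·
after 10 — deliver 0→2: ·
after 11 — deliver 1→0: n0:back/v1/[-]
after 12 — deliver 0→3: n3:back/v0/[r]
after 13 — timeout(0): n0:back/v2/[-]
after 14 — deliver 0→2: n2:prim/v2/[r]
after 15 — crash(3): n3:✗back/v0/[r]
after 16 — propose(4,'z'): ·
after 17 — deliver 3→4: ·
after 18 — deliver 4→1: ·
after 19 — deliver 1→3: ·

1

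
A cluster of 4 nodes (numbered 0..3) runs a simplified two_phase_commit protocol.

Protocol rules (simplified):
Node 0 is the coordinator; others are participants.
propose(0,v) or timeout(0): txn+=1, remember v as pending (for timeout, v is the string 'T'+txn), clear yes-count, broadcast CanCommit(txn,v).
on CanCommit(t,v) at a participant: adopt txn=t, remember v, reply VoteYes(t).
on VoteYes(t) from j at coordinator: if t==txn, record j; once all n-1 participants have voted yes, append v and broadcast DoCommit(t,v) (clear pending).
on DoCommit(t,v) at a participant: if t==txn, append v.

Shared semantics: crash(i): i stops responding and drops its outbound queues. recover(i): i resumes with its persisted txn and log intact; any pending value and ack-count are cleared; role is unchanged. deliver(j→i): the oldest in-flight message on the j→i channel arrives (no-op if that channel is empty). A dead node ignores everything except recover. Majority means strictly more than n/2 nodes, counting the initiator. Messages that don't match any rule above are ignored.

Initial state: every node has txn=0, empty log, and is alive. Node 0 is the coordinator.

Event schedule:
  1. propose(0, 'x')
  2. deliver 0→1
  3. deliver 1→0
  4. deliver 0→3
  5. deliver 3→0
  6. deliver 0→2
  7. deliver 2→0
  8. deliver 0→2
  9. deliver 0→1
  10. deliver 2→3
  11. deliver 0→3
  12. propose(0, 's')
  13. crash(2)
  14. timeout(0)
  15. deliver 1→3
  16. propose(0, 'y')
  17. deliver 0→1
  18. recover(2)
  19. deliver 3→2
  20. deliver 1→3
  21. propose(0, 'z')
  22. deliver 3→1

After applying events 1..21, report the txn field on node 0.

5

step 1 propose(0,'x'): 0={coor,t=1,log=-}
step 2 deliver 0→1: 1={part,t=1,log=-}
step 3 deliver 1→0: —
step 4 deliver 0→3: 3={part,t=1,log=-}
step 5 deliver 3→0: —
step 6 deliver 0→2: 2={part,t=1,log=-}
step 7 deliver 2→0: 0={coor,t=1,log=x}
step 8 deliver 0→2: 2={part,t=1,log=x}
step 9 deliver 0→1: 1={part,t=1,log=x}
step 10 deliver 2→3: —
step 11 deliver 0→3: 3={part,t=1,log=x}
step 12 propose(0,'s'): 0={coor,t=2,log=x}
step 13 crash(2): 2={✗part,t=1,log=x}
step 14 timeout(0): 0={coor,t=3,log=x}
step 15 deliver 1→3: —
step 16 propose(0,'y'): 0={coor,t=4,log=x}
step 17 deliver 0→1: 1={part,t=2,log=x}
step 18 recover(2): 2={part,t=1,log=x}
step 19 deliver 3→2: —
step 20 deliver 1→3: —
step 21 propose(0,'z'): 0={coor,t=5,log=x}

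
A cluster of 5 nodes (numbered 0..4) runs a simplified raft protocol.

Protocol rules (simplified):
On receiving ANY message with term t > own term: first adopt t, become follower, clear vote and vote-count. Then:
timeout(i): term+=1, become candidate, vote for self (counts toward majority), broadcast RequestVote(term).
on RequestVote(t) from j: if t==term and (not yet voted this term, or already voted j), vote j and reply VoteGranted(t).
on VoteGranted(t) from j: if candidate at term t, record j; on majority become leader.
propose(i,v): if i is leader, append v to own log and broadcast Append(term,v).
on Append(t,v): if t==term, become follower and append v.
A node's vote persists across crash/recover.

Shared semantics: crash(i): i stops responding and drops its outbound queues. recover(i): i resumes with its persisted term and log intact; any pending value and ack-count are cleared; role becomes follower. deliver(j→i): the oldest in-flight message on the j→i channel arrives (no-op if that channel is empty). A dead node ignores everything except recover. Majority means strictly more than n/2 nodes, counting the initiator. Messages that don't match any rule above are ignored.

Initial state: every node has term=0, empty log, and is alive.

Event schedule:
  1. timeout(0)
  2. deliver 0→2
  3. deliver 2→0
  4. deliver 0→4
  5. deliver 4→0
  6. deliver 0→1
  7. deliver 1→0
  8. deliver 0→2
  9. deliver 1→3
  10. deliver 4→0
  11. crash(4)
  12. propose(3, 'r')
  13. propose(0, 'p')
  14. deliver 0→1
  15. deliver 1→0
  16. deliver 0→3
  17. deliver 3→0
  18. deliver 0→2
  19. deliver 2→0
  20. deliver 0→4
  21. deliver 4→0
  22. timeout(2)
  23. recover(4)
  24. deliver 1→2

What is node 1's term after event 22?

after 1 — timeout(0): n0:cand/t1/[-]
after 2 — deliver 0→2: n2:foll/t1/[-]
after 3 — deliver 2→0: ·
after 4 — deliver 0→4: n4:foll/t1/[-]
after 5 — deliver 4→0: n0:lead/t1/[-]
after 6 — deliver 0→1: n1:foll/t1/[-]
after 7 — deliver 1→0: ·
after 8 — deliver 0→2: ·
after 9 — deliver 1→3: ·
after 10 — deliver 4→0: ·
after 11 — crash(4): n4:✗foll/t1/[-]
after 12 — propose(3,'r'): ·
after 13 — propose(0,'p'): n0:lead/t1/[p]
after 14 — deliver 0→1: n1:foll/t1/[p]
after 15 — deliver 1→0: ·
after 16 — deliver 0→3: n3:foll/t1/[-]
after 17 — deliver 3→0: ·
after 18 — deliver 0→2: n2:foll/t1/[p]
after 19 — deliver 2→0: ·
after 20 — deliver 0→4: ·
after 21 — deliver 4→0: ·
after 22 — timeout(2): n2:cand/t2/[p]

1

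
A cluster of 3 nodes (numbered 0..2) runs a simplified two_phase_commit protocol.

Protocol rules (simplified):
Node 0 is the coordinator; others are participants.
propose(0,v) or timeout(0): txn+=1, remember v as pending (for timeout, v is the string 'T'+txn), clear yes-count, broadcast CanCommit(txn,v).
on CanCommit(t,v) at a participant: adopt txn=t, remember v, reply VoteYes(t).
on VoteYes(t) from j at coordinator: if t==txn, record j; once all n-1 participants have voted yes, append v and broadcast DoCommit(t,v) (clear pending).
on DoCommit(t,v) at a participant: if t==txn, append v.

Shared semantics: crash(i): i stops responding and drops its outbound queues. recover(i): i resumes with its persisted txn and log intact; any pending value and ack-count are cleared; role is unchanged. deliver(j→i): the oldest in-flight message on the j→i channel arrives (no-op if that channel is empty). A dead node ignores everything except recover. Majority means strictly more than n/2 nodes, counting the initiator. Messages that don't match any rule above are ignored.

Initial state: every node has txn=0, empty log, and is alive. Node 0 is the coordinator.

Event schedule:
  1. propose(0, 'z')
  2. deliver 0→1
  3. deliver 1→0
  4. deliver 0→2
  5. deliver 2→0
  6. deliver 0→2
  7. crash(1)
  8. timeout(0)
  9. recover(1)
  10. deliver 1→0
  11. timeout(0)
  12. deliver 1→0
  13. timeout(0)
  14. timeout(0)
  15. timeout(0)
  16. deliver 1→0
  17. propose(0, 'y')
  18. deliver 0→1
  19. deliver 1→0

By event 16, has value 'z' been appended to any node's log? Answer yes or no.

yes

after 1 — propose(0,'z'): n0:coor/t1/[-]
after 2 — deliver 0→1: n1:part/t1/[-]
after 3 — deliver 1→0: ·
after 4 — deliver 0→2: n2:part/t1/[-]
after 5 — deliver 2→0: n0:coor/t1/[z]
after 6 — deliver 0→2: n2:part/t1/[z]
after 7 — crash(1): n1:✗part/t1/[-]
after 8 — timeout(0): n0:coor/t2/[z]
after 9 — recover(1): n1:part/t1/[-]
after 10 — deliver 1→0: ·
after 11 — timeout(0): n0:coor/t3/[z]
after 12 — deliver 1→0: ·
after 13 — timeout(0): n0:coor/t4/[z]
after 14 — timeout(0): n0:coor/t5/[z]
after 15 — timeout(0): n0:coor/t6/[z]
after 16 — deliver 1→0: ·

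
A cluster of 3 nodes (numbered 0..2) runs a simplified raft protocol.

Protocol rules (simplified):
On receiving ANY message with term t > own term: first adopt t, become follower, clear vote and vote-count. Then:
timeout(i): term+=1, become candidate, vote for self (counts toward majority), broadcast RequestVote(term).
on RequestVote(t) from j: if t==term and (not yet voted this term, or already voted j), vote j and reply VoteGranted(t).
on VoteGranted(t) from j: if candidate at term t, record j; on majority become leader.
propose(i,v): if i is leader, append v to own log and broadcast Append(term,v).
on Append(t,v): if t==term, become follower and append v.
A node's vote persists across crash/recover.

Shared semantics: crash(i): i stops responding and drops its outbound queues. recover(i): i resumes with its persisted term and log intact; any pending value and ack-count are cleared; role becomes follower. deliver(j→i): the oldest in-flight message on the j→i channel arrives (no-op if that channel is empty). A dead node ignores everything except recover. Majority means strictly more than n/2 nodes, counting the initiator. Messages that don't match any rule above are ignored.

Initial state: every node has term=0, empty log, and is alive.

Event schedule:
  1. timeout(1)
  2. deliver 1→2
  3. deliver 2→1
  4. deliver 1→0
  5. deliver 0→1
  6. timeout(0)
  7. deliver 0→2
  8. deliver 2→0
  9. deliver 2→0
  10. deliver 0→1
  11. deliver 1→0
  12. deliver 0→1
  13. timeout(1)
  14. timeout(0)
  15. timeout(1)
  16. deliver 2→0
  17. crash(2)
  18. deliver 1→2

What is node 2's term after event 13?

step 1 timeout(1): 1={cand,t=1,log=-}
step 2 deliver 1→2: 2={foll,t=1,log=-}
step 3 deliver 2→1: 1={lead,t=1,log=-}
step 4 deliver 1→0: 0={foll,t=1,log=-}
step 5 deliver 0→1: —
step 6 timeout(0): 0={cand,t=2,log=-}
step 7 deliver 0→2: 2={foll,t=2,log=-}
step 8 deliver 2→0: 0={lead,t=2,log=-}
step 9 deliver 2→0: —
step 10 deliver 0→1: 1={foll,t=2,log=-}
step 11 deliver 1→0: —
step 12 deliver 0→1: —
step 13 timeout(1): 1={cand,t=3,log=-}

2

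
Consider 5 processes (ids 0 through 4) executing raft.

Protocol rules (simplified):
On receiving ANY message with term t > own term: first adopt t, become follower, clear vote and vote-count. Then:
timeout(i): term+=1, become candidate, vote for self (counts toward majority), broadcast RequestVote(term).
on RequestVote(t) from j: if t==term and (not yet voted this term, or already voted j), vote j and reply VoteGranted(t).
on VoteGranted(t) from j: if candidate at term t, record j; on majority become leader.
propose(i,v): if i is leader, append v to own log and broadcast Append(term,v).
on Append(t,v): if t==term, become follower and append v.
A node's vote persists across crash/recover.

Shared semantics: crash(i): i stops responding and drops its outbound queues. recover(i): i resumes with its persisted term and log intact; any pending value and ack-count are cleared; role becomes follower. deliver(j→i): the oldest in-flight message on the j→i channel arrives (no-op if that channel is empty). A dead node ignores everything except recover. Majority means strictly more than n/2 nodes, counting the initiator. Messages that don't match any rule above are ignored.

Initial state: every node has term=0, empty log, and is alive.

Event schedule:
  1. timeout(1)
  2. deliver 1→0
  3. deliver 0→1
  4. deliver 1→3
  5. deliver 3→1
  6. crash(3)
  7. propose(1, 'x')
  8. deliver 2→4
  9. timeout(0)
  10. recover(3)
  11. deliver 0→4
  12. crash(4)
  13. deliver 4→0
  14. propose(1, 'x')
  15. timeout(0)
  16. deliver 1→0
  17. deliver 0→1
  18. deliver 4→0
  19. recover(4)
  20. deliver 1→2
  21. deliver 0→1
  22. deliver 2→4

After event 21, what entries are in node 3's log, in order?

1. timeout(1):  <1:cand t1 ->
2. deliver 1→0:  <0:foll t1 ->
3. deliver 0→1:  nop
4. deliver 1→3:  <3:foll t1 ->
5. deliver 3→1:  <1:lead t1 ->
6. crash(3):  <3:✗foll t1 ->
7. propose(1,'x'):  <1:lead t1 x>
8. deliver 2→4:  nop
9. timeout(0):  <0:cand t2 ->
10. recover(3):  <3:foll t1 ->
11. deliver 0→4:  <4:foll t2 ->
12. crash(4):  <4:✗foll t2 ->
13. deliver 4→0:  nop
14. propose(1,'x'):  <1:lead t1 x,x>
15. timeout(0):  <0:cand t3 ->
16. deliver 1→0:  nop
17. deliver 0→1:  <1:foll t2 x,x>
18. deliver 4→0:  nop
19. recover(4):  <4:foll t2 ->
20. deliver 1→2:  <2:foll t1 ->
21. deliver 0→1:  <1:foll t3 x,x>

empty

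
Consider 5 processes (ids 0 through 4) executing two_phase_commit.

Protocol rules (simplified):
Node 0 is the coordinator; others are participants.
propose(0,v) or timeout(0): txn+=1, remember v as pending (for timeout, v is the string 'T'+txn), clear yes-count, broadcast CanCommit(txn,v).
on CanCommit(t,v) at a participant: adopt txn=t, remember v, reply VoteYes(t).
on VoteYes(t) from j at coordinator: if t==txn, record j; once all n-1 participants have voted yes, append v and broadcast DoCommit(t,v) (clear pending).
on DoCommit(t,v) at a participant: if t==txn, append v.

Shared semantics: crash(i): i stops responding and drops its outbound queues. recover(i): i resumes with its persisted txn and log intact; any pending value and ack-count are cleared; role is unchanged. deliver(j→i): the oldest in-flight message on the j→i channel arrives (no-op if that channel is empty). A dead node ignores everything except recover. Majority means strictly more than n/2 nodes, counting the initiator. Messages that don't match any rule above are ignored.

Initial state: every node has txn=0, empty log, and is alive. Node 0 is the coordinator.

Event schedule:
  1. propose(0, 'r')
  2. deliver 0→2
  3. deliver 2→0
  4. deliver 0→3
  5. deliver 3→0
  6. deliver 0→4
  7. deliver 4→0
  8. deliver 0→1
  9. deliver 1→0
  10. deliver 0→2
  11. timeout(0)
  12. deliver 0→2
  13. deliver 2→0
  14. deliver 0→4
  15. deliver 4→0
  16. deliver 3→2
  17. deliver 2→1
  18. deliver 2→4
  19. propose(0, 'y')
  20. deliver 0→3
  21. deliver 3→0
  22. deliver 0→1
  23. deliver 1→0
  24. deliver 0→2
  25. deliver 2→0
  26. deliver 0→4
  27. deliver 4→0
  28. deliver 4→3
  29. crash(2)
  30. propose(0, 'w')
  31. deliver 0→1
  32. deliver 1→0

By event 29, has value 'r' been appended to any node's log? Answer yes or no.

yes

1. propose(0,'r'):  <0:coor t1 ->
2. deliver 0→2:  <2:part t1 ->
3. deliver 2→0:  nop
4. deliver 0→3:  <3:part t1 ->
5. deliver 3→0:  nop
6. deliver 0→4:  <4:part t1 ->
7. deliver 4→0:  nop
8. deliver 0→1:  <1:part t1 ->
9. deliver 1→0:  <0:coor t1 r>
10. deliver 0→2:  <2:part t1 r>
11. timeout(0):  <0:coor t2 r>
12. deliver 0→2:  <2:part t2 r>
13. deliver 2→0:  nop
14. deliver 0→4:  <4:part t1 r>
15. deliver 4→0:  nop
16. deliver 3→2:  nop
17. deliver 2→1:  nop
18. deliver 2→4:  nop
19. propose(0,'y'):  <0:coor t3 r>
20. deliver 0→3:  <3:part t1 r>
21. deliver 3→0:  nop
22. deliver 0→1:  <1:part t1 r>
23. deliver 1→0:  nop
24. deliver 0→2:  <2:part t3 r>
25. deliver 2→0:  nop
26. deliver 0→4:  <4:part t2 r>
27. deliver 4→0:  nop
28. deliver 4→3:  nop
29. crash(2):  <2:✗part t3 r>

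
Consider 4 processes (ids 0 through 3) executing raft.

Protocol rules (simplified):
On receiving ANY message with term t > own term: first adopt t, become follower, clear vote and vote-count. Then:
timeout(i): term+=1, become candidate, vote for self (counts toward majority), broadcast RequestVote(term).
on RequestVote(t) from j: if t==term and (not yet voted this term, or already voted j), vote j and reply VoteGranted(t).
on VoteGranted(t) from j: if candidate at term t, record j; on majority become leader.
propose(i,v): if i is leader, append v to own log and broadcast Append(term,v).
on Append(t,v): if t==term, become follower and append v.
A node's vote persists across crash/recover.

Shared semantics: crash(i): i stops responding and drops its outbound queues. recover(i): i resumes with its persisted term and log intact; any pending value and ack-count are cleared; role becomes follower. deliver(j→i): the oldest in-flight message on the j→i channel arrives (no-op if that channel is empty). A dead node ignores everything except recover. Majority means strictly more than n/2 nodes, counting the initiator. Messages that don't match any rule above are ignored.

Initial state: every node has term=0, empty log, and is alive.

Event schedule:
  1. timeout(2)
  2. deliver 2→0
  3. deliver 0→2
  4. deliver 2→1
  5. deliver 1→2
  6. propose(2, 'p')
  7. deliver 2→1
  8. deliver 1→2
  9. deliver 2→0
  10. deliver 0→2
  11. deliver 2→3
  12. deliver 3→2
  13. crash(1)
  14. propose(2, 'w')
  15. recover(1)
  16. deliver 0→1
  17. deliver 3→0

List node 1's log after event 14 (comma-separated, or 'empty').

1. timeout(2):  <2:cand t1 ->
2. deliver 2→0:  <0:foll t1 ->
3. deliver 0→2:  nop
4. deliver 2→1:  <1:foll t1 ->
5. deliver 1→2:  <2:lead t1 ->
6. propose(2,'p'):  <2:lead t1 p>
7. deliver 2→1:  <1:foll t1 p>
8. deliver 1→2:  nop
9. deliver 2→0:  <0:foll t1 p>
10. deliver 0→2:  nop
11. deliver 2→3:  <3:foll t1 ->
12. deliver 3→2:  nop
13. crash(1):  <1:✗foll t1 p>
14. propose(2,'w'):  <2:lead t1 p,w>

p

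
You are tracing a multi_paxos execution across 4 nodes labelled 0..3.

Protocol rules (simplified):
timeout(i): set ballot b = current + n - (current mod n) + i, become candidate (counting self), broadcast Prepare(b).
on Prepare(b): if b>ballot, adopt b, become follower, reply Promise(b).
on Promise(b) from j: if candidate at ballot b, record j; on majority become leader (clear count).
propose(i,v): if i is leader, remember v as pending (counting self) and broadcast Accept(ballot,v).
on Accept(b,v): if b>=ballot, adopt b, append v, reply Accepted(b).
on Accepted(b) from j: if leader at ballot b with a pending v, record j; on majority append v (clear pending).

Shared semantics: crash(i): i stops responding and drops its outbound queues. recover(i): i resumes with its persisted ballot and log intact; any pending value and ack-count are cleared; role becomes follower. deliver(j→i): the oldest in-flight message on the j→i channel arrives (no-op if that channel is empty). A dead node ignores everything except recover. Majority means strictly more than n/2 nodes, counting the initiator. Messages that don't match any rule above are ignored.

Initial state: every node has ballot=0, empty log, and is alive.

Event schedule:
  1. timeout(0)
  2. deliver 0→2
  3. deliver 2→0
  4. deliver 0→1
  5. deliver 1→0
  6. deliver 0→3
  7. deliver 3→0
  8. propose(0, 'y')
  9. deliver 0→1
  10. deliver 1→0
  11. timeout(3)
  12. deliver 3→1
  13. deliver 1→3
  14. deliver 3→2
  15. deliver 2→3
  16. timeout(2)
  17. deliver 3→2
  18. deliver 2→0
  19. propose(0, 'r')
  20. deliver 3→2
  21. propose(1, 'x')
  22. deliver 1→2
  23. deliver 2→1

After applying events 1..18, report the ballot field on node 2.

[1] timeout(0) → N0(cand b4 [-])
[2] deliver 0→2 → N2(foll b4 [-])
[3] deliver 2→0 → ∅
[4] deliver 0→1 → N1(foll b4 [-])
[5] deliver 1→0 → N0(lead b4 [-])
[6] deliver 0→3 → N3(foll b4 [-])
[7] deliver 3→0 → ∅
[8] propose(0,'y') → ∅
[9] deliver 0→1 → N1(foll b4 [y])
[10] deliver 1→0 → ∅
[11] timeout(3) → N3(cand b11 [-])
[12] deliver 3→1 → N1(foll b11 [y])
[13] deliver 1→3 → ∅
[14] deliver 3→2 → N2(foll b11 [-])
[15] deliver 2→3 → N3(lead b11 [-])
[16] timeout(2) → N2(cand b14 [-])
[17] deliver 3→2 → ∅
[18] deliver 2→0 → N0(foll b14 [-])

14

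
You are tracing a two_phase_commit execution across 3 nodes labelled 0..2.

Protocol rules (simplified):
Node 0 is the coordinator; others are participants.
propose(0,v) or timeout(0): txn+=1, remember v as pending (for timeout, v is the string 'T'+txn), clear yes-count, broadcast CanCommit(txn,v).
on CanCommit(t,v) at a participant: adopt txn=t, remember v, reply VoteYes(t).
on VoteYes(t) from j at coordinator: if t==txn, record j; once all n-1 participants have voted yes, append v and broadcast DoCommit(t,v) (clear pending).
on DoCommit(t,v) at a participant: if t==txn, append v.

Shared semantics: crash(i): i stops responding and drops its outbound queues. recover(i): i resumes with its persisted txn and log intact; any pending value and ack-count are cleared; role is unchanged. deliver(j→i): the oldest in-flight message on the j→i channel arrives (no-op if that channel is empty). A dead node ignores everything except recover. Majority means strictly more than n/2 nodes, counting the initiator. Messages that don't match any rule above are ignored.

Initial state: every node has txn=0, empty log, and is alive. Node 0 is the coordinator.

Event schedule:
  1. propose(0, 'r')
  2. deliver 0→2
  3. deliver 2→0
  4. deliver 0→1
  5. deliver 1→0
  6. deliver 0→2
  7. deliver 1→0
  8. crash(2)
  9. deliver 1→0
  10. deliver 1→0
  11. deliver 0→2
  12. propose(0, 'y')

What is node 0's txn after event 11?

after 1 — propose(0,'r'): n0:coor/t1/[-]
after 2 — deliver 0→2: n2:part/t1/[-]
after 3 — deliver 2→0: ·
after 4 — deliver 0→1: n1:part/t1/[-]
after 5 — deliver 1→0: n0:coor/t1/[r]
after 6 — deliver 0→2: n2:part/t1/[r]
after 7 — deliver 1→0: ·
after 8 — crash(2): n2:✗part/t1/[r]
after 9 — deliver 1→0: ·
after 10 — deliver 1→0: ·
after 11 — deliver 0→2: ·

1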